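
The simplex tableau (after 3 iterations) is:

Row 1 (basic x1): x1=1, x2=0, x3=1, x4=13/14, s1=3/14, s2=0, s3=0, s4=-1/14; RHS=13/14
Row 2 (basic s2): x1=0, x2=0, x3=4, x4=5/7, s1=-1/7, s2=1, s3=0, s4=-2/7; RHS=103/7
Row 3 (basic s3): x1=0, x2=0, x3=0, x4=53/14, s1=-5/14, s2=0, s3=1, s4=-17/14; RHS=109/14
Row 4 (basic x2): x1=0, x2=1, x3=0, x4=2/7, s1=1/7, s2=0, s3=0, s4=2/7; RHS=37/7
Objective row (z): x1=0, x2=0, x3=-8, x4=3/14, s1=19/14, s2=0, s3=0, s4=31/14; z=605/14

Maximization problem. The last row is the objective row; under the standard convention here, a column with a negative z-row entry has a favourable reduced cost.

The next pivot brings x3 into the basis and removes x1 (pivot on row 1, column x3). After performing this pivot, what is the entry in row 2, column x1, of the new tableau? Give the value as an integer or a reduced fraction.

Pivot element is row 1, column x3: 1.
Normalize row 1: new (row 1, x1) = 1/1 = 1.
row 2 ← row 2 − 4·(new row 1): 0 − 4·1 = -4.

-4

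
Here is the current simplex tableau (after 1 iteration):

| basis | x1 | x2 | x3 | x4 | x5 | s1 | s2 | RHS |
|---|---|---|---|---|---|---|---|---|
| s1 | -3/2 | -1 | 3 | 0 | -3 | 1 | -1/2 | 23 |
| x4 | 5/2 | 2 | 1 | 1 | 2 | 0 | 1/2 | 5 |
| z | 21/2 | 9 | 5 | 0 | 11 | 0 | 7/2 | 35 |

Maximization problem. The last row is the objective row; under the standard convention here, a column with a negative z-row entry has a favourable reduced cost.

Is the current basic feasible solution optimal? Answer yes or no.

No objective-row coefficient is strictly negative, so no entering variable exists; the tableau is optimal.

yes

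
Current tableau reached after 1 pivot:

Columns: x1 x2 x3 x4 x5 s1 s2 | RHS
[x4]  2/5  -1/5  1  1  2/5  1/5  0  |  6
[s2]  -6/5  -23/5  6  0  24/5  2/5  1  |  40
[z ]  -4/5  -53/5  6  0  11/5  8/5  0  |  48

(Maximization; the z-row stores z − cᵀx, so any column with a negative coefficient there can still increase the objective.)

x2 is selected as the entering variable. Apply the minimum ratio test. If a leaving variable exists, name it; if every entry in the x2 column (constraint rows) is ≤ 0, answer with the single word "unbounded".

unbounded

x2-column entries: row 1: -1/5, row 2: -23/5. All ≤ 0, so x2 can increase without bound; the LP is unbounded in this direction.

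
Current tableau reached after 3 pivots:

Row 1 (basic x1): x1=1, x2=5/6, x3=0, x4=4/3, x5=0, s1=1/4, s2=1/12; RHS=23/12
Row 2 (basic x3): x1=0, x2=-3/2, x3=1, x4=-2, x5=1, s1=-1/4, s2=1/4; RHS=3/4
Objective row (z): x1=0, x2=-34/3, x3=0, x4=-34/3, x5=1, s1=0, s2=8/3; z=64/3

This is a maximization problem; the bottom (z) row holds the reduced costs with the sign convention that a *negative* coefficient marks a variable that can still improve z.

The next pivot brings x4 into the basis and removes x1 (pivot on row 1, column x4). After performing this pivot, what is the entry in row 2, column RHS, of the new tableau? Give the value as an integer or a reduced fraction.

Pivot element is row 1, column x4: 4/3.
Normalize row 1: new (row 1, RHS) = (23/12)/(4/3) = 23/16.
row 2 ← row 2 − (-2)·(new row 1): 3/4 − (-2)·(23/16) = 29/8.

29/8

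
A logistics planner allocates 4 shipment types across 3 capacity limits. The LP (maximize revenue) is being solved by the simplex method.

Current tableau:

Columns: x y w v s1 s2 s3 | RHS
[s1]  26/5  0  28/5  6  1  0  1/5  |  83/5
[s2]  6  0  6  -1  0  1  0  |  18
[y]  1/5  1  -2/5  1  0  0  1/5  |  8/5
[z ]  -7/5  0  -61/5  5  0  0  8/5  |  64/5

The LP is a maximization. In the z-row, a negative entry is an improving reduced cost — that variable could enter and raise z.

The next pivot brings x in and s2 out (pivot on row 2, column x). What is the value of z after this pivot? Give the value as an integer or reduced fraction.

Minimum ratio for x: 18/6 = 3.
z changes by −(z-row coeff of x)·ratio = −(-7/5)·3 = 21/5.
New z = 64/5 + (21/5) = 17.

17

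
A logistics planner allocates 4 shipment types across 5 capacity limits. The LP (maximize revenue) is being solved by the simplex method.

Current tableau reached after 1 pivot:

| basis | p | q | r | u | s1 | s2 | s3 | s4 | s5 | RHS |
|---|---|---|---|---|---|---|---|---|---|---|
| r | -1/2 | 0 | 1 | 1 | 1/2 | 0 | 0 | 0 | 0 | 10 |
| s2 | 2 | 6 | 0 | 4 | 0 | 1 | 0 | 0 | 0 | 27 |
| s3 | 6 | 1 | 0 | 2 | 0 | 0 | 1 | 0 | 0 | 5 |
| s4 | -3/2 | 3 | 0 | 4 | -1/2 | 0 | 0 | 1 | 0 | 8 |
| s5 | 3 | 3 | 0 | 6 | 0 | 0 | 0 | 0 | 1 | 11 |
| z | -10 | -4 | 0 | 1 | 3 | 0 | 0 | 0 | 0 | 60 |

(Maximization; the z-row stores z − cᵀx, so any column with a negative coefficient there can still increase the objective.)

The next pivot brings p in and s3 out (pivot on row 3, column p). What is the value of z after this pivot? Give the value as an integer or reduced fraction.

Minimum ratio for p: 5/6 = 5/6.
z changes by −(z-row coeff of p)·ratio = −(-10)·(5/6) = 25/3.
New z = 60 + (25/3) = 205/3.

205/3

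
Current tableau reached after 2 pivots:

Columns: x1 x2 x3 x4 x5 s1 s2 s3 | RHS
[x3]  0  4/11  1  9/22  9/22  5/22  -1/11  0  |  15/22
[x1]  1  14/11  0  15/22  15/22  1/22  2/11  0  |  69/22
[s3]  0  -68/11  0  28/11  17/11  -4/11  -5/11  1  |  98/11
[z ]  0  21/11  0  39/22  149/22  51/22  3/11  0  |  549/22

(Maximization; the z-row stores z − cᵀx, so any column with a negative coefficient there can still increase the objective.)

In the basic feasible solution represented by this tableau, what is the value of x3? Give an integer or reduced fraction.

x3 is basic (row 1); its value is the RHS of that row: 15/22.

15/22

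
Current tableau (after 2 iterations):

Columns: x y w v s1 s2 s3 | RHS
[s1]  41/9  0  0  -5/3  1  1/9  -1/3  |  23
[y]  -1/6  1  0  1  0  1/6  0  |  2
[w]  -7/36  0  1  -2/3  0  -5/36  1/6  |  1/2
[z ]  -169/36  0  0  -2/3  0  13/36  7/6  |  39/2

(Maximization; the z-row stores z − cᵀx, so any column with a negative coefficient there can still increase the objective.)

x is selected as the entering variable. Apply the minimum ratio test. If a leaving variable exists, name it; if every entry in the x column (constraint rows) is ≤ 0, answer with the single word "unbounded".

s1

Ratios: row 1 (s1): 23/(41/9) = 207/41; row 2 (y): entry -1/6 ≤ 0, skip; row 3 (w): entry -7/36 ≤ 0, skip.
Minimum ratio is in the s1 row, so s1 leaves.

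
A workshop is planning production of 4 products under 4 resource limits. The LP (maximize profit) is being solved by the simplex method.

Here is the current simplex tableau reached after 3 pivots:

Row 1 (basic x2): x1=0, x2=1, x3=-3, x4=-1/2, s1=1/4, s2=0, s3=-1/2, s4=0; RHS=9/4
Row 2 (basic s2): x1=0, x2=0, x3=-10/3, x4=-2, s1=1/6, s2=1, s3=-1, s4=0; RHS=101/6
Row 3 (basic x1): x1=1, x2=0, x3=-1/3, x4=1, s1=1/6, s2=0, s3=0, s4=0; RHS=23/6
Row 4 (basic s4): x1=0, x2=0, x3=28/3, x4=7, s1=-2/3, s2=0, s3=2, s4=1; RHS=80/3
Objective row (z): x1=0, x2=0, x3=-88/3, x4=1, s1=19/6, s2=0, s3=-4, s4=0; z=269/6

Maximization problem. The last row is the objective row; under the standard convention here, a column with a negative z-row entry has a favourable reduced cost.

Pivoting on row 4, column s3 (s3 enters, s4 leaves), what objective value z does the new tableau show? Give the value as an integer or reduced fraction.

Minimum ratio for s3: (80/3)/2 = 40/3.
z changes by −(z-row coeff of s3)·ratio = −(-4)·(40/3) = 160/3.
New z = 269/6 + (160/3) = 589/6.

589/6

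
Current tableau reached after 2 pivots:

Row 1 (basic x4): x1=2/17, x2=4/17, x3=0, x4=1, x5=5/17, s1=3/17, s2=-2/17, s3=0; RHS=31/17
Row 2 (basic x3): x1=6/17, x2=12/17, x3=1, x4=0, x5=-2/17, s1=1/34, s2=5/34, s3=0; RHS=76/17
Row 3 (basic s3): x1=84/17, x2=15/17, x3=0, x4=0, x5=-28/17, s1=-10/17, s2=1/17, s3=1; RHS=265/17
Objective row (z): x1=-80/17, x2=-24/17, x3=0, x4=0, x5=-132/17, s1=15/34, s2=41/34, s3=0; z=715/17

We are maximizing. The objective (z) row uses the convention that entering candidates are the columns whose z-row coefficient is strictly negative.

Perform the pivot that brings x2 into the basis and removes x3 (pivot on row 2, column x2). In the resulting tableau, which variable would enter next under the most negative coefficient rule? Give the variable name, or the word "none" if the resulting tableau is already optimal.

Pivot element 12/17. New z-row = old z-row − (-24/17)·(row 2/(12/17)).
Updated z-row coefficients: x1: -4, x2: 0, x3: 2, x4: 0, x5: -8, s1: 1/2, s2: 3/2, s3: 0.
The most negative is -8 in column x5, so x5 would enter next.

x5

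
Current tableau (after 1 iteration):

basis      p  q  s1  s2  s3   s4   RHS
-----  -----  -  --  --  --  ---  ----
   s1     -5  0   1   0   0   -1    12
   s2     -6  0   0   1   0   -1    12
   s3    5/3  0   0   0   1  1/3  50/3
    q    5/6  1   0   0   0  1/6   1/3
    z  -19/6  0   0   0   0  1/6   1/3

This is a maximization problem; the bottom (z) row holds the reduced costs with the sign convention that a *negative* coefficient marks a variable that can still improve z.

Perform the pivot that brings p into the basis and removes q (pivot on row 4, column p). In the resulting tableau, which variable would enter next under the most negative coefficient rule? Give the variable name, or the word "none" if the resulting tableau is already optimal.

none

Pivot element 5/6. New z-row = old z-row − (-19/6)·(row 4/(5/6)).
Updated z-row coefficients: p: 0, q: 19/5, s1: 0, s2: 0, s3: 0, s4: 4/5.
No coefficient is strictly negative; the tableau after this pivot is optimal.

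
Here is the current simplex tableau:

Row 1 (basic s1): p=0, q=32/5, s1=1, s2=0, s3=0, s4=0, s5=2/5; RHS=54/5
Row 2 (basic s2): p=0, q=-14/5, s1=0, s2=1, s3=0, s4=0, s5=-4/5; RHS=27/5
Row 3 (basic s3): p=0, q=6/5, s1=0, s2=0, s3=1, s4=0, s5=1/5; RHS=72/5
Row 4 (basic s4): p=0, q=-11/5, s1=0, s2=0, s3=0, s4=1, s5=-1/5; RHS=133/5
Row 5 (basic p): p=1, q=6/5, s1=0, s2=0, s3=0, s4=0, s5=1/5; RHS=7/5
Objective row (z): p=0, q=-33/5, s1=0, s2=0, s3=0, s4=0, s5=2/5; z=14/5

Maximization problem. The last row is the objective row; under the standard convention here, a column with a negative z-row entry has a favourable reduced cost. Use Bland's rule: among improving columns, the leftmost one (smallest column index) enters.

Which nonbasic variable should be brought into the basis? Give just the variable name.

q

Objective-row coefficients: p: 0, q: -33/5, s1: 0, s2: 0, s3: 0, s4: 0, s5: 2/5.
Improving columns: q. Bland's rule picks the smallest column index → q.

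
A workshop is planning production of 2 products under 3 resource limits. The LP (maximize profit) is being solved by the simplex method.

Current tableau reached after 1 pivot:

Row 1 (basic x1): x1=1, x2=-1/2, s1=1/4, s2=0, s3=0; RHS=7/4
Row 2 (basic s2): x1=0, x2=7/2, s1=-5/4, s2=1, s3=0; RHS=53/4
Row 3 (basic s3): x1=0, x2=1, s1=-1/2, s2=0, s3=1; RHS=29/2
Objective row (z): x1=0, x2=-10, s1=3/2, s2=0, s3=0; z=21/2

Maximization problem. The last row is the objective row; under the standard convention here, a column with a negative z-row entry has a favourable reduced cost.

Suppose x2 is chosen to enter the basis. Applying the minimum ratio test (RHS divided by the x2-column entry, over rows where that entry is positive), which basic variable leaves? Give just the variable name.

Ratios: row 1 (x1): entry -1/2 ≤ 0, skip; row 2 (s2): (53/4)/(7/2) = 53/14; row 3 (s3): (29/2)/1 = 29/2.
Minimum ratio 53/14 is in the s2 row, so s2 leaves.

s2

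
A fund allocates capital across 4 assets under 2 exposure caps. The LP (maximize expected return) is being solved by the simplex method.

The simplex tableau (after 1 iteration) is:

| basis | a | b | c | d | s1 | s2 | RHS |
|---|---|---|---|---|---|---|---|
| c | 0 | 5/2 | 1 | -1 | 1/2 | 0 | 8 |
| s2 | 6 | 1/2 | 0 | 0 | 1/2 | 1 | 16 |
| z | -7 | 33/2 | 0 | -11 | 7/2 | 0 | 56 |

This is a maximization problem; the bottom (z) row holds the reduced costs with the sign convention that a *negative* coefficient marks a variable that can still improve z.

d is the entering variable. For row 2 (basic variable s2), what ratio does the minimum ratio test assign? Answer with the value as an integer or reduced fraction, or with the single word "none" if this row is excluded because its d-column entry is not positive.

none

The d entry in row 2 is 0 ≤ 0, so this row gives no ratio.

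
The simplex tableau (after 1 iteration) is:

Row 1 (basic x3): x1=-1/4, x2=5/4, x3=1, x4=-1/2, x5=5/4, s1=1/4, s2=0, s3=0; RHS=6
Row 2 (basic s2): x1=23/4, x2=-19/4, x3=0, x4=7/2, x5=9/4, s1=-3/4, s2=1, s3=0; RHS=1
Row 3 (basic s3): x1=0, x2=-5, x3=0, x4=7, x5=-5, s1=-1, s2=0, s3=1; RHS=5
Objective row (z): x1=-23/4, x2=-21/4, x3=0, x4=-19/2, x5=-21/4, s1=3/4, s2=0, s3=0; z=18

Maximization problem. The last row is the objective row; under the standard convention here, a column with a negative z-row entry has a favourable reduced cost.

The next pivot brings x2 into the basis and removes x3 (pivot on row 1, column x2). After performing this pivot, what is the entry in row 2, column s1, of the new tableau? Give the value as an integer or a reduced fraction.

1/5

Pivot element is row 1, column x2: 5/4.
Normalize row 1: new (row 1, s1) = (1/4)/(5/4) = 1/5.
row 2 ← row 2 − (-19/4)·(new row 1): -3/4 − (-19/4)·(1/5) = 1/5.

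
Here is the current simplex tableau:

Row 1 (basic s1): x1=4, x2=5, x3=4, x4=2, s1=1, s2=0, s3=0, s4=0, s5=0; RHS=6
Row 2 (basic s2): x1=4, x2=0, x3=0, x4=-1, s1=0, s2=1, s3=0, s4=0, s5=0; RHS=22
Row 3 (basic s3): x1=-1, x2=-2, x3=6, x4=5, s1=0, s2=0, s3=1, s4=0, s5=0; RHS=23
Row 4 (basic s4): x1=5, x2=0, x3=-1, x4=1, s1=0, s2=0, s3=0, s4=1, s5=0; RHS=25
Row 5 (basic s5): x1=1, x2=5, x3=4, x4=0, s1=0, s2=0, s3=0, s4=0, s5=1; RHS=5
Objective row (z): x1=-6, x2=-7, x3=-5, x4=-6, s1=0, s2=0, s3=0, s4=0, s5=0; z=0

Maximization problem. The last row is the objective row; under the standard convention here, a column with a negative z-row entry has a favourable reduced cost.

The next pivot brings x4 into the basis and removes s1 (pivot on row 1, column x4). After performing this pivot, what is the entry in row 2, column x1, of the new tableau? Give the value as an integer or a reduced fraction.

Pivot element is row 1, column x4: 2.
Normalize row 1: new (row 1, x1) = 4/2 = 2.
row 2 ← row 2 − (-1)·(new row 1): 4 − (-1)·2 = 6.

6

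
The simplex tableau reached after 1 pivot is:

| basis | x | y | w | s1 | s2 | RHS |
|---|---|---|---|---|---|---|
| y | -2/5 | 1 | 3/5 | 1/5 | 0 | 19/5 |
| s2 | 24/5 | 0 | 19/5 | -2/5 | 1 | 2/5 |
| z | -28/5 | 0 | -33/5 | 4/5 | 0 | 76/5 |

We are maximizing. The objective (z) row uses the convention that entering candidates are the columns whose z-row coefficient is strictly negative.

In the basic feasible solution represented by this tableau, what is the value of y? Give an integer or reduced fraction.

19/5

y is basic (row 1); its value is the RHS of that row: 19/5.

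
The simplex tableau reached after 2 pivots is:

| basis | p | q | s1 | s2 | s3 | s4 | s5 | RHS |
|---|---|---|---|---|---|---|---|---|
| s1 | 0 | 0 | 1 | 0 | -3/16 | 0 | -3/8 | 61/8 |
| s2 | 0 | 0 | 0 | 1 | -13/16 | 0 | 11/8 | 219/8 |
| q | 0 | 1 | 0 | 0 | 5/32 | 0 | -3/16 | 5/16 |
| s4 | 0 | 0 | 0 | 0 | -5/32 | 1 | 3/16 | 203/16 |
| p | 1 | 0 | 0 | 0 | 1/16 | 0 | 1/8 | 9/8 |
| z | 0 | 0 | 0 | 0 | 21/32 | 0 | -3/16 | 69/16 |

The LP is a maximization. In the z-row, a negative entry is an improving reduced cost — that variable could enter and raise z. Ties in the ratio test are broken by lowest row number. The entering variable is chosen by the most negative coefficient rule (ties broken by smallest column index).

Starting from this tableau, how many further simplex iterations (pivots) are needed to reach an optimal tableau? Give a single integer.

1

pivot: s5 in, p out → z = 6
No improving column remains; optimal.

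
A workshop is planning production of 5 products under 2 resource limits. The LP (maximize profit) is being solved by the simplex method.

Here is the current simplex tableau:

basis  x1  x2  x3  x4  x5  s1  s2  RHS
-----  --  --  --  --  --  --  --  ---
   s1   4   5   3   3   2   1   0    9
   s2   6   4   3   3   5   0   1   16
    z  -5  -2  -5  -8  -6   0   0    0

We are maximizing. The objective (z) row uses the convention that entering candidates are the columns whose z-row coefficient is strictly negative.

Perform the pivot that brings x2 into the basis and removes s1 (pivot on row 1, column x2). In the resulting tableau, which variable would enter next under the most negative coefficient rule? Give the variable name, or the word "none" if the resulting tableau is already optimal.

Pivot element 5. New z-row = old z-row − (-2)·(row 1/5).
Updated z-row coefficients: x1: -17/5, x2: 0, x3: -19/5, x4: -34/5, x5: -26/5, s1: 2/5, s2: 0.
The most negative is -34/5 in column x4, so x4 would enter next.

x4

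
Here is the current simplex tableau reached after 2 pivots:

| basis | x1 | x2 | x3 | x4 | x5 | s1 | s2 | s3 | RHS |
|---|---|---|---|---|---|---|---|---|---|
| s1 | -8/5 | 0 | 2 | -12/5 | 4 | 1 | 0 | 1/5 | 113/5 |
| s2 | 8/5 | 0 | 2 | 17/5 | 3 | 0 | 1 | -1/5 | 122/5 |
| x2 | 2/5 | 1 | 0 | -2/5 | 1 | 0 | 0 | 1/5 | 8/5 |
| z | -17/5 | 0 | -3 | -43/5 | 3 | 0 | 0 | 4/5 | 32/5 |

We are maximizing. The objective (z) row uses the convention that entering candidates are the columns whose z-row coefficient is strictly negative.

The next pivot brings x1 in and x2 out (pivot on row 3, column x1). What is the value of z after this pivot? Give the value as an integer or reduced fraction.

Minimum ratio for x1: (8/5)/(2/5) = 4.
z changes by −(z-row coeff of x1)·ratio = −(-17/5)·4 = 68/5.
New z = 32/5 + (68/5) = 20.

20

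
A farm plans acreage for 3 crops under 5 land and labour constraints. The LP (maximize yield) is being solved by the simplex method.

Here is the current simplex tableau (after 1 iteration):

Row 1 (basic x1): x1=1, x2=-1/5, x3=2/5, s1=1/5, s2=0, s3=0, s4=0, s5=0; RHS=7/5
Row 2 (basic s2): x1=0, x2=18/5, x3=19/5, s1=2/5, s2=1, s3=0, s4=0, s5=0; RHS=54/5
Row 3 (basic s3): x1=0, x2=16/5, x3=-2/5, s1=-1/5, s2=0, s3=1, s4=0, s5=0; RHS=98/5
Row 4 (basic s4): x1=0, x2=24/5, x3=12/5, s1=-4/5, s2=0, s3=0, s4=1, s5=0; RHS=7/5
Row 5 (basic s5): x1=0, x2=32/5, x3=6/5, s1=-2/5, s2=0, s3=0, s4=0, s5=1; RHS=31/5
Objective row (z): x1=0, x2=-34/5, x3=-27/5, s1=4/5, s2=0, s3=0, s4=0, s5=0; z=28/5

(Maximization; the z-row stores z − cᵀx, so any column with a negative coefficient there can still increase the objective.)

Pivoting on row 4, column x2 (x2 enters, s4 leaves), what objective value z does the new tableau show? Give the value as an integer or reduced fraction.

Minimum ratio for x2: (7/5)/(24/5) = 7/24.
z changes by −(z-row coeff of x2)·ratio = −(-34/5)·(7/24) = 119/60.
New z = 28/5 + (119/60) = 91/12.

91/12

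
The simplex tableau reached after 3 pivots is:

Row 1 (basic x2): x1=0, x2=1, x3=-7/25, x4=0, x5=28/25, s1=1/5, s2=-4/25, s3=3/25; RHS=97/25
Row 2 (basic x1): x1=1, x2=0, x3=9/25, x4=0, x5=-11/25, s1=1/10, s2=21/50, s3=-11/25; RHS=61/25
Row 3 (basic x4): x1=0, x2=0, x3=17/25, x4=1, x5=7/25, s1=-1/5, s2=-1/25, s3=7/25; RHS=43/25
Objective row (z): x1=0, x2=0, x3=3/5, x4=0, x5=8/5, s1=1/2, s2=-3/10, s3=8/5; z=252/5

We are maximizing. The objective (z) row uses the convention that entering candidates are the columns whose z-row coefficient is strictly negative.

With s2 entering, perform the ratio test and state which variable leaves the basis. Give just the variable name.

Ratios: row 1 (x2): entry -4/25 ≤ 0, skip; row 2 (x1): (61/25)/(21/50) = 122/21; row 3 (x4): entry -1/25 ≤ 0, skip.
Minimum ratio 122/21 is in the x1 row, so x1 leaves.

x1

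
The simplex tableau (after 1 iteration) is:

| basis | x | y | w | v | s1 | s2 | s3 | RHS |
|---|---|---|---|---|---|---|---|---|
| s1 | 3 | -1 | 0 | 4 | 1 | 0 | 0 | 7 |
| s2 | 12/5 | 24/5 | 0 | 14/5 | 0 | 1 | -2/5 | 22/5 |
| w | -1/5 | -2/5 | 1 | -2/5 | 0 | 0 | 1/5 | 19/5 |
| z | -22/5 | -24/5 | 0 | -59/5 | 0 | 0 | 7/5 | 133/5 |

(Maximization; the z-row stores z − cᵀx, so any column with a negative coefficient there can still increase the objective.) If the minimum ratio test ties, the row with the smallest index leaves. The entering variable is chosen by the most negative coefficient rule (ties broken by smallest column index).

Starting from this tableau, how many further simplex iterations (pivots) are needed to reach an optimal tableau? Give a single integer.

2

pivot: v in, s2 out → z = 316/7
pivot: s3 in, s1 out → z = 91/2
No improving column remains; optimal.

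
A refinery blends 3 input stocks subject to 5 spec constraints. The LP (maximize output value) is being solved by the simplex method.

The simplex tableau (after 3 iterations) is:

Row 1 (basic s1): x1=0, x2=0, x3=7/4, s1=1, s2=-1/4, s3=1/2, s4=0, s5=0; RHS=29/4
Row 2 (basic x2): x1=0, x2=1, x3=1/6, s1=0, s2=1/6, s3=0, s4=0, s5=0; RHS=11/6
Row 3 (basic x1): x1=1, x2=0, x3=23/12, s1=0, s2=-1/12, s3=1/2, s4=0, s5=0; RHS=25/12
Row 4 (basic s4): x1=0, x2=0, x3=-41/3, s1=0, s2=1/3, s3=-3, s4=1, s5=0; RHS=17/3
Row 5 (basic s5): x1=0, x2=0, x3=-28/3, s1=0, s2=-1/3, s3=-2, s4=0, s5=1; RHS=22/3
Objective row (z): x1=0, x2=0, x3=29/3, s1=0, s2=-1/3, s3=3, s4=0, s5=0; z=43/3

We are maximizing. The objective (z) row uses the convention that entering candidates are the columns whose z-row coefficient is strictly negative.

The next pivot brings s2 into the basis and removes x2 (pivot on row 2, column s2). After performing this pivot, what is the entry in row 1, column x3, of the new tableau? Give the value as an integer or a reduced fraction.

2

Pivot element is row 2, column s2: 1/6.
Normalize row 2: new (row 2, x3) = (1/6)/(1/6) = 1.
row 1 ← row 1 − (-1/4)·(new row 2): 7/4 − (-1/4)·1 = 2.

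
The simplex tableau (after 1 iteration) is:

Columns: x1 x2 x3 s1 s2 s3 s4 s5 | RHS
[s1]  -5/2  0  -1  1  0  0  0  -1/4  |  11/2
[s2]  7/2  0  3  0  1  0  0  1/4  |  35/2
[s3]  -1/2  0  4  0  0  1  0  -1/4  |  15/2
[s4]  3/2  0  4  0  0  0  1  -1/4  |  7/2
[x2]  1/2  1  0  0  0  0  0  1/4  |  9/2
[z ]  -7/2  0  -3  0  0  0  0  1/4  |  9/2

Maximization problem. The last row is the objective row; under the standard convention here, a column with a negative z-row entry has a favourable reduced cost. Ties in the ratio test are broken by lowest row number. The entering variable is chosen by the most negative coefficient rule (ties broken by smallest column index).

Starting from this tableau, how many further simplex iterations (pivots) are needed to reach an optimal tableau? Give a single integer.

2

pivot: x1 in, s4 out → z = 38/3
pivot: s5 in, x2 out → z = 16
No improving column remains; optimal.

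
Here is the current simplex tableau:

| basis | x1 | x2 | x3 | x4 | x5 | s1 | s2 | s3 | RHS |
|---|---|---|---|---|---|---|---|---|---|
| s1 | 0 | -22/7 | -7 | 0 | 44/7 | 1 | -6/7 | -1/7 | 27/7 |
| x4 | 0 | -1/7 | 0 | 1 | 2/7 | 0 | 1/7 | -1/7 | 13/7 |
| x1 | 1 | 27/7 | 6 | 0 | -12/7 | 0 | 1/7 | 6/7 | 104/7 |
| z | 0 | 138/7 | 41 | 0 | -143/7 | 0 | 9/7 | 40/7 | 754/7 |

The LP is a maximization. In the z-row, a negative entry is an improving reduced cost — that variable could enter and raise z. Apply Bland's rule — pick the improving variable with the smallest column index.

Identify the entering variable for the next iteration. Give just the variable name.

Objective-row coefficients: x1: 0, x2: 138/7, x3: 41, x4: 0, x5: -143/7, s1: 0, s2: 9/7, s3: 40/7.
Improving columns: x5. Bland's rule picks the smallest column index → x5.

x5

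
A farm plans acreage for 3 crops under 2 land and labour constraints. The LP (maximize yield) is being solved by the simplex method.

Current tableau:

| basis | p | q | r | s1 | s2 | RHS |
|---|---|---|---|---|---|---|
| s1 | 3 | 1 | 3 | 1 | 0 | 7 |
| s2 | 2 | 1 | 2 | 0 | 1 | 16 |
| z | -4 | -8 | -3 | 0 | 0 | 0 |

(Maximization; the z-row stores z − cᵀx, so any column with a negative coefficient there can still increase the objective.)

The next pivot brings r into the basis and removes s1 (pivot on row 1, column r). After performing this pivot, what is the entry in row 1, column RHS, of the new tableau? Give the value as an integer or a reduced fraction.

7/3

Pivot element is row 1, column r: 3.
Normalize row 1: new (row 1, RHS) = 7/3 = 7/3.
Row 1 is the pivot row, so the entry is 7/3.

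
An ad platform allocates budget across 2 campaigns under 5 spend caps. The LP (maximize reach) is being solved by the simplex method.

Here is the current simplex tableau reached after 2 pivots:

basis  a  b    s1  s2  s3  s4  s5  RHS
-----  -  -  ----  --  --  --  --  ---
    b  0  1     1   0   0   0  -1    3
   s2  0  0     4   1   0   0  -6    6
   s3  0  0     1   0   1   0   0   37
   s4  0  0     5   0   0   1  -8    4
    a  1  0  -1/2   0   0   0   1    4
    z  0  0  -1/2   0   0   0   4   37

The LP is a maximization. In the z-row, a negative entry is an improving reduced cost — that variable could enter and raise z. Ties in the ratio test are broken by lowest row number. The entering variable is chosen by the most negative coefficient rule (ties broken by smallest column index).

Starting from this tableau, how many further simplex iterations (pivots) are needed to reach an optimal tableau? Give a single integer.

pivot: s1 in, s4 out → z = 187/5
No improving column remains; optimal.

1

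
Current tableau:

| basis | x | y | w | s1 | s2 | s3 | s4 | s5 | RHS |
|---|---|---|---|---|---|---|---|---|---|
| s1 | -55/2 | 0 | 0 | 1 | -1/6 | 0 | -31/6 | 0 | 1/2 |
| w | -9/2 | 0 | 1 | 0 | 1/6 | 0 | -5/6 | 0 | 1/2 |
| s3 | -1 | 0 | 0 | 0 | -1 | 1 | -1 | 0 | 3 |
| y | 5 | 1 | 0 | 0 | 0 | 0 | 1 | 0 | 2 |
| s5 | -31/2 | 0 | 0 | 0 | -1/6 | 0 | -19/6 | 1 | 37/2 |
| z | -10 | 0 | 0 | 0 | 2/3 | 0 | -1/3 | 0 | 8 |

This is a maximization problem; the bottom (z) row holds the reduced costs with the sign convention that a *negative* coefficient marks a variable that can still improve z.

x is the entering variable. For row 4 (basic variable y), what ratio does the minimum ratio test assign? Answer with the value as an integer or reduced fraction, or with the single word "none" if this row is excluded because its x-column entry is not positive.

2/5

Ratio = RHS / (x entry) = 2 / 5 = 2/5.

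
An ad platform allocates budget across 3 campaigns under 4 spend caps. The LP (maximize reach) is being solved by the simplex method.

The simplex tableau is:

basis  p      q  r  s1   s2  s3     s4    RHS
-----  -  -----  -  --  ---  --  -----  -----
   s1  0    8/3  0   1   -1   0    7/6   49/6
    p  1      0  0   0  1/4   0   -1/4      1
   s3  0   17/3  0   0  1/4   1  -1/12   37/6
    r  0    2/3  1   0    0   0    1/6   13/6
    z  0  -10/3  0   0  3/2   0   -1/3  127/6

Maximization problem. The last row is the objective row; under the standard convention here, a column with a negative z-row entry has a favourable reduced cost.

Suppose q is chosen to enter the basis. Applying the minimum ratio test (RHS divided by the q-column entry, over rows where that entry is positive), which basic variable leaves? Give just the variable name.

Ratios: row 1 (s1): (49/6)/(8/3) = 49/16; row 2 (p): entry 0 ≤ 0, skip; row 3 (s3): (37/6)/(17/3) = 37/34; row 4 (r): (13/6)/(2/3) = 13/4.
Minimum ratio 37/34 is in the s3 row, so s3 leaves.

s3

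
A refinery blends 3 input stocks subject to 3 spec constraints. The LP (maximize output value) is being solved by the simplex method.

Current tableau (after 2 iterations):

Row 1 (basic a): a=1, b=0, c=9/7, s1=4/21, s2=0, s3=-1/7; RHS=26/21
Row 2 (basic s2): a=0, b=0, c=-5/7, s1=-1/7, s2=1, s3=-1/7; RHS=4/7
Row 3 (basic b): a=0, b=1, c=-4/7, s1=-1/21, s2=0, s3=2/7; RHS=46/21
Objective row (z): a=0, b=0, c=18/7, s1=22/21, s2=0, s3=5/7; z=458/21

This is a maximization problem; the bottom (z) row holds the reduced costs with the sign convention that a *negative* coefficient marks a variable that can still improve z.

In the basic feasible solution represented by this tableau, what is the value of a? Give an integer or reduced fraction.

a is basic (row 1); its value is the RHS of that row: 26/21.

26/21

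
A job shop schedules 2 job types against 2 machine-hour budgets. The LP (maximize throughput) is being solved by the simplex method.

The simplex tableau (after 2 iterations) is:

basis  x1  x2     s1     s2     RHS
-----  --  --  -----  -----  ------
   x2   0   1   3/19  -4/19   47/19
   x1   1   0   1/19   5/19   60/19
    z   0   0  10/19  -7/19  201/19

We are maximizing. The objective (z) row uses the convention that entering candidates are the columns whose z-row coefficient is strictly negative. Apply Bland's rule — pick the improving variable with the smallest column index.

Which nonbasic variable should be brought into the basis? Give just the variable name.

Objective-row coefficients: x1: 0, x2: 0, s1: 10/19, s2: -7/19.
Improving columns: s2. Bland's rule picks the smallest column index → s2.

s2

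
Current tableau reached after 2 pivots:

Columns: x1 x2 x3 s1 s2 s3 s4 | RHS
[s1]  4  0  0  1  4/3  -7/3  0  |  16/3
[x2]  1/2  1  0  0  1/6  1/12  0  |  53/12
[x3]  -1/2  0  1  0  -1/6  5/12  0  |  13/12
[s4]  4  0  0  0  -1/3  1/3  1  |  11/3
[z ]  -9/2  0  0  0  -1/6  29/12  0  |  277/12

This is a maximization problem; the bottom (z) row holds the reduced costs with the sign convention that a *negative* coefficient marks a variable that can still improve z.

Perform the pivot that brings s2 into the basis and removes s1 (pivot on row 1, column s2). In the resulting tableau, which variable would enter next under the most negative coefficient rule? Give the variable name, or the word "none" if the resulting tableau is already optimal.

x1

Pivot element 4/3. New z-row = old z-row − (-1/6)·(row 1/(4/3)).
Updated z-row coefficients: x1: -4, x2: 0, x3: 0, s1: 1/8, s2: 0, s3: 17/8, s4: 0.
The most negative is -4 in column x1, so x1 would enter next.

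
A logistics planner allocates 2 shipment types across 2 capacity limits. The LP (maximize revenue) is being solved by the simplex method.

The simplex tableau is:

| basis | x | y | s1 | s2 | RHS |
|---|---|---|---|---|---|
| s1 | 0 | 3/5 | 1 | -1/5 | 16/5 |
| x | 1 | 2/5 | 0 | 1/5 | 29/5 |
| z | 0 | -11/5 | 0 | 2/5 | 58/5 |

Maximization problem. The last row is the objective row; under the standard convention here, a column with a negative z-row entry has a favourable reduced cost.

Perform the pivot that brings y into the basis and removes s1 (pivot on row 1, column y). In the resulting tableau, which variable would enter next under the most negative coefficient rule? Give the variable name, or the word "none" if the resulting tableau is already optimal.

s2

Pivot element 3/5. New z-row = old z-row − (-11/5)·(row 1/(3/5)).
Updated z-row coefficients: x: 0, y: 0, s1: 11/3, s2: -1/3.
The most negative is -1/3 in column s2, so s2 would enter next.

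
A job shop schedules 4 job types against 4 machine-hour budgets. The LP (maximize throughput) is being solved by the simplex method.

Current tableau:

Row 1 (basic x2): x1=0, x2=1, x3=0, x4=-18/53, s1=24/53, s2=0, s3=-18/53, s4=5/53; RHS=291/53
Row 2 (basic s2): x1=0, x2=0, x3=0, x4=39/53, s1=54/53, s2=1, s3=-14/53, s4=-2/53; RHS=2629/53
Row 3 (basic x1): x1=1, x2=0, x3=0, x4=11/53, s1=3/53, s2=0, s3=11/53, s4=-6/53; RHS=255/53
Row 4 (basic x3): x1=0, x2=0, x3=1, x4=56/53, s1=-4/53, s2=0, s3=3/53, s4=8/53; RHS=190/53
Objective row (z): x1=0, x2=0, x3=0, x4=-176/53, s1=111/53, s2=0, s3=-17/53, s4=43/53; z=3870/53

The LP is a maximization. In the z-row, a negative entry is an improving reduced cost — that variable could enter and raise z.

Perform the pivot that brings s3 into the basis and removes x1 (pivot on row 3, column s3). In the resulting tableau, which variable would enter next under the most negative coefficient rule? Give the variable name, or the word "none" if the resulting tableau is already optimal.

x4

Pivot element 11/53. New z-row = old z-row − (-17/53)·(row 3/(11/53)).
Updated z-row coefficients: x1: 17/11, x2: 0, x3: 0, x4: -3, s1: 24/11, s2: 0, s3: 0, s4: 7/11.
The most negative is -3 in column x4, so x4 would enter next.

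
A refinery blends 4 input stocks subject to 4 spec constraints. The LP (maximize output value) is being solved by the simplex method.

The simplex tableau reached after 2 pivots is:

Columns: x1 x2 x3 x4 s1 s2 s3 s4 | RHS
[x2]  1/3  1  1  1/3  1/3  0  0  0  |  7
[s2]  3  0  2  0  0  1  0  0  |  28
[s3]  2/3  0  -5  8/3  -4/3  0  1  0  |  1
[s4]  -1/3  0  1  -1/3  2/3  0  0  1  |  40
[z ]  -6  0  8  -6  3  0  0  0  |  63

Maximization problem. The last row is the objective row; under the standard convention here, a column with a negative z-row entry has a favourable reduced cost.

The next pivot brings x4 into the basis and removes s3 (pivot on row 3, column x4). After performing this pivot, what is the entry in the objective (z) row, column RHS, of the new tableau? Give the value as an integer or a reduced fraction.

Pivot element is row 3, column x4: 8/3.
Normalize row 3: new (row 3, RHS) = 1/(8/3) = 3/8.
z-row ← z-row − (-6)·(new row 3): 63 − (-6)·(3/8) = 261/4.

261/4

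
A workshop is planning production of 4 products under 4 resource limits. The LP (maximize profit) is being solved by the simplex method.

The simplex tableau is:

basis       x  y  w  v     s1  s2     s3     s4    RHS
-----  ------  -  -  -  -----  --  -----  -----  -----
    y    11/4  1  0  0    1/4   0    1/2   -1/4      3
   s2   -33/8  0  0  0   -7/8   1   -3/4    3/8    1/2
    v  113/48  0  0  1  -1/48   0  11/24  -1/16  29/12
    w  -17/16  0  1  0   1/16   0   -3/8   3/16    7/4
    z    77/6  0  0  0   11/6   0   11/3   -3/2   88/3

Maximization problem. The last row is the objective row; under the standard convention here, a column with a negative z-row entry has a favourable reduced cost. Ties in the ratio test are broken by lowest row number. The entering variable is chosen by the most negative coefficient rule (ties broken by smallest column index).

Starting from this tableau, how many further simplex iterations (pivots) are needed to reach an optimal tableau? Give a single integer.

3

pivot: s4 in, s2 out → z = 94/3
pivot: x in, v out → z = 221/6
pivot: s1 in, w out → z = 221/6
No improving column remains; optimal.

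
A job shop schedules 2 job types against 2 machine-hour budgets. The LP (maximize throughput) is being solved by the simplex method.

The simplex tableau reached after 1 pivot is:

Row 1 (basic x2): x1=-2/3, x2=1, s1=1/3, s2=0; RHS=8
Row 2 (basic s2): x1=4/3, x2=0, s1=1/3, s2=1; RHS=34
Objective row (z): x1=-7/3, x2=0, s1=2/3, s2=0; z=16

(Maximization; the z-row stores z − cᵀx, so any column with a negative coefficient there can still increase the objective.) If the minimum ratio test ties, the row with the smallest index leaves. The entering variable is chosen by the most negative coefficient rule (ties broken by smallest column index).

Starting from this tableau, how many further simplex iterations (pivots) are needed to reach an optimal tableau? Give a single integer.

1

pivot: x1 in, s2 out → z = 151/2
No improving column remains; optimal.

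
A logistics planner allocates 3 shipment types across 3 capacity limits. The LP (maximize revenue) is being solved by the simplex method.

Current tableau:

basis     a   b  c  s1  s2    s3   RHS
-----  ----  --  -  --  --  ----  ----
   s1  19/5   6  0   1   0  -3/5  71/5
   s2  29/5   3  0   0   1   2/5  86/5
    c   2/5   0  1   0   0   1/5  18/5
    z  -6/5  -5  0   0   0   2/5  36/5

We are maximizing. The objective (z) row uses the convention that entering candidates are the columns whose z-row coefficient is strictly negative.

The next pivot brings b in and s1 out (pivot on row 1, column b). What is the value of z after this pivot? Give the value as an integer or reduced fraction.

Minimum ratio for b: (71/5)/6 = 71/30.
z changes by −(z-row coeff of b)·ratio = −(-5)·(71/30) = 71/6.
New z = 36/5 + (71/6) = 571/30.

571/30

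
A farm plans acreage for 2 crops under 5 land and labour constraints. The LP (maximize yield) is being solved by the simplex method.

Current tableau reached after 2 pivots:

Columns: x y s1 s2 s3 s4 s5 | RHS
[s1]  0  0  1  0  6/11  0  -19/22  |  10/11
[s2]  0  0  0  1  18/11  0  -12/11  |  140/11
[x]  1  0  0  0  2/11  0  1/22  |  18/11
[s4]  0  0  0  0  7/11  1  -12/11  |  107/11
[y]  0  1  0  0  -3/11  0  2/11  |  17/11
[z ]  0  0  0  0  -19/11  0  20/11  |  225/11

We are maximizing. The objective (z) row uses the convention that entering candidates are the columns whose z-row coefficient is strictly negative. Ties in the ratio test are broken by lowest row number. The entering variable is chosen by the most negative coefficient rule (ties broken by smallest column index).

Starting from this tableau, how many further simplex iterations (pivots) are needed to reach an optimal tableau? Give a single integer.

pivot: s3 in, s1 out → z = 70/3
pivot: s5 in, x out → z = 27
No improving column remains; optimal.

2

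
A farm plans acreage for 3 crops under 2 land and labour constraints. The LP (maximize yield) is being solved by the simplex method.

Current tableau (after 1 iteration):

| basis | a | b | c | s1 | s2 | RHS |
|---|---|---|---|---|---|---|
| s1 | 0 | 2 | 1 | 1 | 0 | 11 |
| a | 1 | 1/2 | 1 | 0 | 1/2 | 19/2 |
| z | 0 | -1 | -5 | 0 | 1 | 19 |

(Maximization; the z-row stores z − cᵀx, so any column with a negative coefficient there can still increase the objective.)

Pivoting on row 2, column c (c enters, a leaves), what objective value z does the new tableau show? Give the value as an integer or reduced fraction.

133/2

Minimum ratio for c: (19/2)/1 = 19/2.
z changes by −(z-row coeff of c)·ratio = −(-5)·(19/2) = 95/2.
New z = 19 + (95/2) = 133/2.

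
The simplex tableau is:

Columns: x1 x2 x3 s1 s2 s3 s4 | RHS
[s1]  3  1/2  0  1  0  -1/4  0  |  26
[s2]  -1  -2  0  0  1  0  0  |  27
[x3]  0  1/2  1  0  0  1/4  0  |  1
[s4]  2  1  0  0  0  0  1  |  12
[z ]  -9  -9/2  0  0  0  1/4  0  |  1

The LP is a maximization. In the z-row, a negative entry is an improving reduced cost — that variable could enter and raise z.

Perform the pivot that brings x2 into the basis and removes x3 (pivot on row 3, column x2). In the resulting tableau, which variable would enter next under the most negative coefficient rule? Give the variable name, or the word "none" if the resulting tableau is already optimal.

Pivot element 1/2. New z-row = old z-row − (-9/2)·(row 3/(1/2)).
Updated z-row coefficients: x1: -9, x2: 0, x3: 9, s1: 0, s2: 0, s3: 5/2, s4: 0.
The most negative is -9 in column x1, so x1 would enter next.

x1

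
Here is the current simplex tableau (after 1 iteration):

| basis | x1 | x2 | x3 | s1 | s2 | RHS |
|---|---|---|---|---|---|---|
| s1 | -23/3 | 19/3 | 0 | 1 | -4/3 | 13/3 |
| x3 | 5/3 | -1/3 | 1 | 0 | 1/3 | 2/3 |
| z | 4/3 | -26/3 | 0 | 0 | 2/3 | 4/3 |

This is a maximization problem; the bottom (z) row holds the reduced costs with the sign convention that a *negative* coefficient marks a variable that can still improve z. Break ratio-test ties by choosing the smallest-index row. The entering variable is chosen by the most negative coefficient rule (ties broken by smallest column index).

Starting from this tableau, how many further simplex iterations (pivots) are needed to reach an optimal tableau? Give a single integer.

2

pivot: x2 in, s1 out → z = 138/19
pivot: x1 in, x3 out → z = 55/4
No improving column remains; optimal.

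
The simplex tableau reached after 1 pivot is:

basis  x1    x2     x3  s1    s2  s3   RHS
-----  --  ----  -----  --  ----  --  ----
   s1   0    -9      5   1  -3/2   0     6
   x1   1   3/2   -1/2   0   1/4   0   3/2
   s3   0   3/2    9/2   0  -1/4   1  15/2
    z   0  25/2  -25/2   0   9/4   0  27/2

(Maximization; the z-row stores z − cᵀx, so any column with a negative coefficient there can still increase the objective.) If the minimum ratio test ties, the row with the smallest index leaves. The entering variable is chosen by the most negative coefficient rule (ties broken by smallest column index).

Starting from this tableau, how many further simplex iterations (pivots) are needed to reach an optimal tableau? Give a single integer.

3

pivot: x3 in, s1 out → z = 57/2
pivot: x2 in, s3 out → z = 491/16
pivot: s2 in, x2 out → z = 345/11
No improving column remains; optimal.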